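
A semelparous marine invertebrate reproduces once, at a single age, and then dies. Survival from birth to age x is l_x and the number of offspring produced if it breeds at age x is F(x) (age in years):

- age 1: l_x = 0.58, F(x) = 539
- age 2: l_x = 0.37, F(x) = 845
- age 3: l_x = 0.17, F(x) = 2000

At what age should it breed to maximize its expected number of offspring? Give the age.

3

Expected offspring if breeding at age x = l_x × F(x):
  age 1: 0.58 × 539 = 312.620
  age 2: 0.37 × 845 = 312.650
  age 3: 0.17 × 2000 = 340.000
Maximum at age 3 (340.000).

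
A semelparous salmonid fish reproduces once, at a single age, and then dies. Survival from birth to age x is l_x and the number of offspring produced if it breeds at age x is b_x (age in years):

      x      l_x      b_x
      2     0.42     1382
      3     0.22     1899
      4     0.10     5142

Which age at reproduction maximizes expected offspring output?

Expected offspring if breeding at age x = l_x × b_x:
  age 2: 0.42 × 1382 = 580.440
  age 3: 0.22 × 1899 = 417.780
  age 4: 0.10 × 5142 = 514.200
Maximum at age 2 (580.440).

2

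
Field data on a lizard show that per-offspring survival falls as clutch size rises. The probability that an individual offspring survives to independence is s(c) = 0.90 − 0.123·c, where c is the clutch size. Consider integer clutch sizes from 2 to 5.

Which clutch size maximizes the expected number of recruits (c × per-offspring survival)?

Expected recruits = c × s(c):
  c=2: 2 × 0.654 = 1.308
  c=3: 3 × 0.531 = 1.593
  c=4: 4 × 0.408 = 1.632
  c=5: 5 × 0.285 = 1.425
Maximum at c = 4 (1.632 recruits).

4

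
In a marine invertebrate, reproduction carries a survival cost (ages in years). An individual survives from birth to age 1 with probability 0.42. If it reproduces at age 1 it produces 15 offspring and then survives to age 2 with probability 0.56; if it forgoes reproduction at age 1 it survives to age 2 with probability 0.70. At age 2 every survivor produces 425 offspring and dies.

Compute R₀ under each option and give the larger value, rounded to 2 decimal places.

124.95

breed at age 1: R₀ = 0.42 × (15 + 0.56 × 425) = 0.42 × 253.0000 = 106.2600
delay to age 2: R₀ = 0.42 × (0.70 × 425) = 0.42 × 297.5000 = 124.9500
Higher: delay to age 2 (124.9500).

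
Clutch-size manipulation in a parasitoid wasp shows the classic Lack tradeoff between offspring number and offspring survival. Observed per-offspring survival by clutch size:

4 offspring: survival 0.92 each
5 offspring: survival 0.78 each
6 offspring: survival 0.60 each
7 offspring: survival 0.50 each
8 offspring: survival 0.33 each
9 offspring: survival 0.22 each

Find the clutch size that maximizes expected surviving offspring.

Expected surviving offspring = c × s(c):
  c=4: 4 × 0.92 = 3.680
  c=5: 5 × 0.78 = 3.900
  c=6: 6 × 0.60 = 3.600
  c=7: 7 × 0.50 = 3.500
  c=8: 8 × 0.33 = 2.640
  c=9: 9 × 0.22 = 1.980
Maximum at c = 5 (3.900 surviving offspring).

5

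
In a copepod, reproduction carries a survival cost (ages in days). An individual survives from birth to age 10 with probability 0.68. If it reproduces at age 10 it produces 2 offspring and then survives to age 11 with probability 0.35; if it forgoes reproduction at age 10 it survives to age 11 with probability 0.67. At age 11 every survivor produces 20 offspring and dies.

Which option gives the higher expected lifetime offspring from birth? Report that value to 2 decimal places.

breed at age 10: R₀ = 0.68 × (2 + 0.35 × 20) = 0.68 × 9.0000 = 6.1200
delay to age 11: R₀ = 0.68 × (0.67 × 20) = 0.68 × 13.4000 = 9.1120
Higher: delay to age 11 (9.1120).

9.11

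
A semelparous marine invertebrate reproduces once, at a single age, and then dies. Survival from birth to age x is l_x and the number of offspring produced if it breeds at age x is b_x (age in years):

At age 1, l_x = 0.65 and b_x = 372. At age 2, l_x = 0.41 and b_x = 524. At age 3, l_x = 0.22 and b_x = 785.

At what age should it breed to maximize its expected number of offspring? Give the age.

Expected offspring if breeding at age x = l_x × b_x:
  age 1: 0.65 × 372 = 241.800
  age 2: 0.41 × 524 = 214.840
  age 3: 0.22 × 785 = 172.700
Maximum at age 1 (241.800).

1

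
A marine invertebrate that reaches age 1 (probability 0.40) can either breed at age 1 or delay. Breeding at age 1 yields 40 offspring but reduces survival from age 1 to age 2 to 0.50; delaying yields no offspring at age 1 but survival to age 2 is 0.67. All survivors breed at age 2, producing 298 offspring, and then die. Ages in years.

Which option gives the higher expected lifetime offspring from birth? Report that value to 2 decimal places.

breed at age 1: R₀ = 0.40 × (40 + 0.50 × 298) = 0.40 × 189.0000 = 75.6000
delay to age 2: R₀ = 0.40 × (0.67 × 298) = 0.40 × 199.6600 = 79.8640
Higher: delay to age 2 (79.8640).

79.86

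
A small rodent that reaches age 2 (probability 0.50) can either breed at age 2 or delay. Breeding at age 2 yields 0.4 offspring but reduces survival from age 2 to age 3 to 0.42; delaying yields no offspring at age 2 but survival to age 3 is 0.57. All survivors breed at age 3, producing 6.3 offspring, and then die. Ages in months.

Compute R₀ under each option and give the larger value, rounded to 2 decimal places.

1.80

breed at age 2: R₀ = 0.50 × (0.4 + 0.42 × 6.3) = 0.50 × 3.0460 = 1.5230
delay to age 3: R₀ = 0.50 × (0.57 × 6.3) = 0.50 × 3.5910 = 1.7955
Higher: delay to age 3 (1.7955).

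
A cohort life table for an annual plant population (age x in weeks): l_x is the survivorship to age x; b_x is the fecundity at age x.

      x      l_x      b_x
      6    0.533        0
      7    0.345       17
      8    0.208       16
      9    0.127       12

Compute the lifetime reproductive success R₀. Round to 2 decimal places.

R₀ = Σ l_x b_x:
  age 6: 0.533 × 0 = 0.0000
  age 7: 0.345 × 17 = 5.8650
  age 8: 0.208 × 16 = 3.3280
  age 9: 0.127 × 12 = 1.5240
R₀ = 0.0000 + 5.8650 + 3.3280 + 1.5240 = 10.7170

10.72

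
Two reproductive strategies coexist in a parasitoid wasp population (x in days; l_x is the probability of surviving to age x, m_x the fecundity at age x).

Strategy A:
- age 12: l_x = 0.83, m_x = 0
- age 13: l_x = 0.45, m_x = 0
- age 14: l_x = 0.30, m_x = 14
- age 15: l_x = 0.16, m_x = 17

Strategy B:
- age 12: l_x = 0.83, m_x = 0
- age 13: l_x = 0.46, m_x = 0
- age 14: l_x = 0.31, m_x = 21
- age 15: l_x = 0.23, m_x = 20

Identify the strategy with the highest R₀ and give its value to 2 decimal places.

Strategy A: R₀ = 0.83×0 + 0.45×0 + 0.30×14 + 0.16×17 = 6.9200
Strategy B: R₀ = 0.83×0 + 0.46×0 + 0.31×21 + 0.23×20 = 11.1100
Highest R₀: strategy B with 11.1100.

11.11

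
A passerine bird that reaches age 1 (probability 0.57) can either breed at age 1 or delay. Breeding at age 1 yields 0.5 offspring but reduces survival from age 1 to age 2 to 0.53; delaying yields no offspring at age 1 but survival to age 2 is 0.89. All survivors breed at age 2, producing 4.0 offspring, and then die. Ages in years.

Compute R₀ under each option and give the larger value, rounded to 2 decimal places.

breed at age 1: R₀ = 0.57 × (0.5 + 0.53 × 4.0) = 0.57 × 2.6200 = 1.4934
delay to age 2: R₀ = 0.57 × (0.89 × 4.0) = 0.57 × 3.5600 = 2.0292
Higher: delay to age 2 (2.0292).

2.03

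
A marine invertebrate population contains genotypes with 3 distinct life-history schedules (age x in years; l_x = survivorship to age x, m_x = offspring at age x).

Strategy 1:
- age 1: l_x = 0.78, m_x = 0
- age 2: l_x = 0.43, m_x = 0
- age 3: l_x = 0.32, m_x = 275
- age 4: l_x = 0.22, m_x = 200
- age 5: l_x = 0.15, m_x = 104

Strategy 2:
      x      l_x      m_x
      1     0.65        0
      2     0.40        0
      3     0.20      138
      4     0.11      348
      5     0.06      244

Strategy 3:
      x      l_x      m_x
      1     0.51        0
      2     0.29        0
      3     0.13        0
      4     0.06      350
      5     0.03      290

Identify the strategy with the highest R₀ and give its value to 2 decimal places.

Strategy 1: R₀ = 0.78×0 + 0.43×0 + 0.32×275 + 0.22×200 + 0.15×104 = 147.6000
Strategy 2: R₀ = 0.65×0 + 0.40×0 + 0.20×138 + 0.11×348 + 0.06×244 = 80.5200
Strategy 3: R₀ = 0.51×0 + 0.29×0 + 0.13×0 + 0.06×350 + 0.03×290 = 29.7000
Highest R₀: strategy 1 with 147.6000.

147.60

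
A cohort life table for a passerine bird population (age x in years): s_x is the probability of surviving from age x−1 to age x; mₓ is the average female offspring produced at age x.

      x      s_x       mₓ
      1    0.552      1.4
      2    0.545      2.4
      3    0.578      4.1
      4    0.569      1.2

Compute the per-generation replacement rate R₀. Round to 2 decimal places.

Survivorship from birth: l_x = s_1·s_2·…·s_x.
  l_1 = 0.55200
  l_2 = 0.30084
  l_3 = 0.17389
  l_4 = 0.09894
R₀ = Σ l_x mₓ:
  age 1: 0.55200 × 1.4 = 0.7728
  age 2: 0.30084 × 2.4 = 0.7220
  age 3: 0.17389 × 4.1 = 0.7129
  age 4: 0.09894 × 1.2 = 0.1187
R₀ = 0.7728 + 0.7220 + 0.7129 + 0.1187 = 2.3265

2.33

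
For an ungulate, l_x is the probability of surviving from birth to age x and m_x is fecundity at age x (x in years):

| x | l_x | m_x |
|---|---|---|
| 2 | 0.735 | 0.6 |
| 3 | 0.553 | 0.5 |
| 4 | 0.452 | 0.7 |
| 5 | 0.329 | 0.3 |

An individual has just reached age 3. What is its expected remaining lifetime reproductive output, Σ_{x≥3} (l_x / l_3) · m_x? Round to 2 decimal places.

1.25

l_3 = 0.553. Conditional survival from age 3 to x is l_x / l_3.
  x=3: (0.553/0.553) × 0.5 = 0.5000
  x=4: (0.452/0.553) × 0.7 = 0.5722
  x=5: (0.329/0.553) × 0.3 = 0.1785
Sum = 0.5000 + 0.5722 + 0.1785 = 1.2506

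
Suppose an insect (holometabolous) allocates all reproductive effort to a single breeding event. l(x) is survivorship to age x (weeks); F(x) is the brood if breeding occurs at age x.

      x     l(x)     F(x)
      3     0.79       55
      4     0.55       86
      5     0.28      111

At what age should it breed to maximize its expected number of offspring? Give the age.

Expected offspring if breeding at age x = l(x) × F(x):
  age 3: 0.79 × 55 = 43.450
  age 4: 0.55 × 86 = 47.300
  age 5: 0.28 × 111 = 31.080
Maximum at age 4 (47.300).

4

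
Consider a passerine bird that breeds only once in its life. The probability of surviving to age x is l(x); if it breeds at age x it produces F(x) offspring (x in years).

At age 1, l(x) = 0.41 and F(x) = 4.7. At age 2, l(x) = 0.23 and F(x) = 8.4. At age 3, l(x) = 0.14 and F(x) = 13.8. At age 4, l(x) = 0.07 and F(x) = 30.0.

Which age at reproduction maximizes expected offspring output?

4

Expected offspring if breeding at age x = l(x) × F(x):
  age 1: 0.41 × 4.7 = 1.927
  age 2: 0.23 × 8.4 = 1.932
  age 3: 0.14 × 13.8 = 1.932
  age 4: 0.07 × 30.0 = 2.100
Maximum at age 4 (2.100).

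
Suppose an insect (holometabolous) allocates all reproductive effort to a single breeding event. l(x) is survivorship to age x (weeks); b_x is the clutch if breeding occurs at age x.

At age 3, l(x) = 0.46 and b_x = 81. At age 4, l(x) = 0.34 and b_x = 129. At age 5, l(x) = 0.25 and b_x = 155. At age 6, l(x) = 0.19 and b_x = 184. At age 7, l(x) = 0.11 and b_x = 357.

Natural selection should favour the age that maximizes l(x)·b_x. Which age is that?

Expected offspring if breeding at age x = l(x) × b_x:
  age 3: 0.46 × 81 = 37.260
  age 4: 0.34 × 129 = 43.860
  age 5: 0.25 × 155 = 38.750
  age 6: 0.19 × 184 = 34.960
  age 7: 0.11 × 357 = 39.270
Maximum at age 4 (43.860).

4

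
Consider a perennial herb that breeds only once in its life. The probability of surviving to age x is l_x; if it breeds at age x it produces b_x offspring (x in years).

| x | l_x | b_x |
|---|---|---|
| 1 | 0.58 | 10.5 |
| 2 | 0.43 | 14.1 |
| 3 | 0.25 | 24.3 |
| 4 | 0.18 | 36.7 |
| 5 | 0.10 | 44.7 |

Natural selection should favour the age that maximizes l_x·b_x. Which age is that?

4

Expected offspring if breeding at age x = l_x × b_x:
  age 1: 0.58 × 10.5 = 6.090
  age 2: 0.43 × 14.1 = 6.063
  age 3: 0.25 × 24.3 = 6.075
  age 4: 0.18 × 36.7 = 6.606
  age 5: 0.10 × 44.7 = 4.470
Maximum at age 4 (6.606).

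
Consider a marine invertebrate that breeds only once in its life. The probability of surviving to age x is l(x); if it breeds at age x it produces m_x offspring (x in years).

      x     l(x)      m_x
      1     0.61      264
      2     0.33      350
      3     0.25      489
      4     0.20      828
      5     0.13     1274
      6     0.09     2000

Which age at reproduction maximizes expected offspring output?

Expected offspring if breeding at age x = l(x) × m_x:
  age 1: 0.61 × 264 = 161.040
  age 2: 0.33 × 350 = 115.500
  age 3: 0.25 × 489 = 122.250
  age 4: 0.20 × 828 = 165.600
  age 5: 0.13 × 1274 = 165.620
  age 6: 0.09 × 2000 = 180.000
Maximum at age 6 (180.000).

6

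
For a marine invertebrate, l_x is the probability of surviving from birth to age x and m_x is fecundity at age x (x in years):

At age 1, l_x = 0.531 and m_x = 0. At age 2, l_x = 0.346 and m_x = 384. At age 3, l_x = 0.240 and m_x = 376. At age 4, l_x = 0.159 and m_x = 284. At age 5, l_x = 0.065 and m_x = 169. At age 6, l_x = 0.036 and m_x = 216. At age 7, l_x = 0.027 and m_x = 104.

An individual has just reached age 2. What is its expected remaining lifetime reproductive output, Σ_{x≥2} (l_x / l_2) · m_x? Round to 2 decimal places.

l_2 = 0.346. Conditional survival from age 2 to x is l_x / l_2.
  x=2: (0.346/0.346) × 384 = 384.0000
  x=3: (0.240/0.346) × 376 = 260.8092
  x=4: (0.159/0.346) × 284 = 130.5087
  x=5: (0.065/0.346) × 169 = 31.7486
  x=6: (0.036/0.346) × 216 = 22.4740
  x=7: (0.027/0.346) × 104 = 8.1156
Sum = 384.0000 + 260.8092 + 130.5087 + 31.7486 + 22.4740 + 8.1156 = 837.6561

837.66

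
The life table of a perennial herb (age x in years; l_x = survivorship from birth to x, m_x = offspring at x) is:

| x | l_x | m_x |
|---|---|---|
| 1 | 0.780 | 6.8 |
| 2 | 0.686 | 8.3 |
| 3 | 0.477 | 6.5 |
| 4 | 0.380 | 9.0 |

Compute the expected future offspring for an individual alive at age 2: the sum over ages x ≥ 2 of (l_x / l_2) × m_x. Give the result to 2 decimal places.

17.81

l_2 = 0.686. Conditional survival from age 2 to x is l_x / l_2.
  x=2: (0.686/0.686) × 8.3 = 8.3000
  x=3: (0.477/0.686) × 6.5 = 4.5197
  x=4: (0.380/0.686) × 9.0 = 4.9854
Sum = 8.3000 + 4.5197 + 4.9854 = 17.8051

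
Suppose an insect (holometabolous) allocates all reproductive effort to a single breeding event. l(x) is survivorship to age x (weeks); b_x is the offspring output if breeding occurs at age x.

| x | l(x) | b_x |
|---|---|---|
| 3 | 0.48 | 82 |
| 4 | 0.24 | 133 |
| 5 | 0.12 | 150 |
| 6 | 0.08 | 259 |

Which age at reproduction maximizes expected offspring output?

Expected offspring if breeding at age x = l(x) × b_x:
  age 3: 0.48 × 82 = 39.360
  age 4: 0.24 × 133 = 31.920
  age 5: 0.12 × 150 = 18.000
  age 6: 0.08 × 259 = 20.720
Maximum at age 3 (39.360).

3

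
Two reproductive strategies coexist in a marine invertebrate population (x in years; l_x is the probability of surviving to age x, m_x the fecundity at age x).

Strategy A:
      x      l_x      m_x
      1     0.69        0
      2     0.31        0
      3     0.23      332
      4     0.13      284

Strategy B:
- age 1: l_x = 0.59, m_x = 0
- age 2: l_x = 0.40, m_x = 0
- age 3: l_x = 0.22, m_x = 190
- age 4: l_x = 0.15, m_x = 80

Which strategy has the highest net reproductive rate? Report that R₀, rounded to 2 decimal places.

113.28

Strategy A: R₀ = 0.69×0 + 0.31×0 + 0.23×332 + 0.13×284 = 113.2800
Strategy B: R₀ = 0.59×0 + 0.40×0 + 0.22×190 + 0.15×80 = 53.8000
Highest R₀: strategy A with 113.2800.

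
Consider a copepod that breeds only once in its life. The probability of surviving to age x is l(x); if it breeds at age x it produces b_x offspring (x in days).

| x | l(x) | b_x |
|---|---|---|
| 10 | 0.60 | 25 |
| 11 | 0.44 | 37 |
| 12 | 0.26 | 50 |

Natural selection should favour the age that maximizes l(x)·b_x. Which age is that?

11

Expected offspring if breeding at age x = l(x) × b_x:
  age 10: 0.60 × 25 = 15.000
  age 11: 0.44 × 37 = 16.280
  age 12: 0.26 × 50 = 13.000
Maximum at age 11 (16.280).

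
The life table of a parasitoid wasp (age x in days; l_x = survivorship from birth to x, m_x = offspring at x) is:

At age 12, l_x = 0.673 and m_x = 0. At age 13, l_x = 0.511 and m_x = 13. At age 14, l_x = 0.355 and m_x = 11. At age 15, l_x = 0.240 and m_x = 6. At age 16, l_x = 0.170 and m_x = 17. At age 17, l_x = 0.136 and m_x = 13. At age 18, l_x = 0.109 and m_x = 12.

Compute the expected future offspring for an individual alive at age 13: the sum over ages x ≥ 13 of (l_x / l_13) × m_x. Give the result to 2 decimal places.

35.14

l_13 = 0.511. Conditional survival from age 13 to x is l_x / l_13.
  x=13: (0.511/0.511) × 13 = 13.0000
  x=14: (0.355/0.511) × 11 = 7.6419
  x=15: (0.240/0.511) × 6 = 2.8180
  x=16: (0.170/0.511) × 17 = 5.6556
  x=17: (0.136/0.511) × 13 = 3.4599
  x=18: (0.109/0.511) × 12 = 2.5597
Sum = 13.0000 + 7.6419 + 2.8180 + 5.6556 + 3.4599 + 2.5597 = 35.1350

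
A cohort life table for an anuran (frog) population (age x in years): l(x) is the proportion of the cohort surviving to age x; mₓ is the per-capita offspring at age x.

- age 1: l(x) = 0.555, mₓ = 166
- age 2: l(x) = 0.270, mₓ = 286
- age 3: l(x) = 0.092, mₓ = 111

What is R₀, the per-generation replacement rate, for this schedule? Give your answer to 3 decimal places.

179.562

R₀ = Σ l(x) mₓ:
  age 1: 0.555 × 166 = 92.1300
  age 2: 0.270 × 286 = 77.2200
  age 3: 0.092 × 111 = 10.2120
R₀ = 92.1300 + 77.2200 + 10.2120 = 179.5620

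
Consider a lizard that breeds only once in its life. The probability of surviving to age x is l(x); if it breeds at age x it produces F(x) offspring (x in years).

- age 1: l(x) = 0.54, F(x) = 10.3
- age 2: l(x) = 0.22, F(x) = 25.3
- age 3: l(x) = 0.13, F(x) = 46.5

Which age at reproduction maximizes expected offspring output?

3

Expected offspring if breeding at age x = l(x) × F(x):
  age 1: 0.54 × 10.3 = 5.562
  age 2: 0.22 × 25.3 = 5.566
  age 3: 0.13 × 46.5 = 6.045
Maximum at age 3 (6.045).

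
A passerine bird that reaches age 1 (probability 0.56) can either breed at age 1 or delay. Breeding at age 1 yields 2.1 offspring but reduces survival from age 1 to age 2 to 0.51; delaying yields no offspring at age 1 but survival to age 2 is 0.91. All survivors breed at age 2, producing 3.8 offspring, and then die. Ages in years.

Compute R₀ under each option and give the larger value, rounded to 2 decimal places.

breed at age 1: R₀ = 0.56 × (2.1 + 0.51 × 3.8) = 0.56 × 4.0380 = 2.2613
delay to age 2: R₀ = 0.56 × (0.91 × 3.8) = 0.56 × 3.4580 = 1.9365
Higher: breed at age 1 (2.2613).

2.26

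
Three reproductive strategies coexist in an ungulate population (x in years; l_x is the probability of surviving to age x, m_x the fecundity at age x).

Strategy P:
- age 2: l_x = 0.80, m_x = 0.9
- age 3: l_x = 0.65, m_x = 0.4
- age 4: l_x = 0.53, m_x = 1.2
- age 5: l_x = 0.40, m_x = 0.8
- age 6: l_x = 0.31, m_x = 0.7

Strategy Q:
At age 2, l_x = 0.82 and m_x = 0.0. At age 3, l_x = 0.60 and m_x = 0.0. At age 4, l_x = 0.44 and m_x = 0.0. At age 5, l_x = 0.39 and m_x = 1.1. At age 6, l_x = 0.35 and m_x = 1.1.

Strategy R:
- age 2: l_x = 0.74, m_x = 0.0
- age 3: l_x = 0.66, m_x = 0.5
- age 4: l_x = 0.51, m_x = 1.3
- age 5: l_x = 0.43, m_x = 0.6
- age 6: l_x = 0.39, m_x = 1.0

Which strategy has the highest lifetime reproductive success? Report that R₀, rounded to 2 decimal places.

2.15

Strategy P: R₀ = 0.80×0.9 + 0.65×0.4 + 0.53×1.2 + 0.40×0.8 + 0.31×0.7 = 2.1530
Strategy Q: R₀ = 0.82×0.0 + 0.60×0.0 + 0.44×0.0 + 0.39×1.1 + 0.35×1.1 = 0.8140
Strategy R: R₀ = 0.74×0.0 + 0.66×0.5 + 0.51×1.3 + 0.43×0.6 + 0.39×1.0 = 1.6410
Highest R₀: strategy P with 2.1530.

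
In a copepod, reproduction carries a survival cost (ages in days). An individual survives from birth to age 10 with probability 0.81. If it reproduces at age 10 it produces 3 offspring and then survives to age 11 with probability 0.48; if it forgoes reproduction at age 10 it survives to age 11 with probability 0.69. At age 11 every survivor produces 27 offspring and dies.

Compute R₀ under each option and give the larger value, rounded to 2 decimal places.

15.09

breed at age 10: R₀ = 0.81 × (3 + 0.48 × 27) = 0.81 × 15.9600 = 12.9276
delay to age 11: R₀ = 0.81 × (0.69 × 27) = 0.81 × 18.6300 = 15.0903
Higher: delay to age 11 (15.0903).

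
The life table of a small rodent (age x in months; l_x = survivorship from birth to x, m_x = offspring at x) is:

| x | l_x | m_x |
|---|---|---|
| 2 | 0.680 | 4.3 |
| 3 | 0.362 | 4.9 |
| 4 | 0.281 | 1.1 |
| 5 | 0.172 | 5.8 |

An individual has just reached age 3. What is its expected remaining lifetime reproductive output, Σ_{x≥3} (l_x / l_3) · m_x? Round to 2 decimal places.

8.51

l_3 = 0.362. Conditional survival from age 3 to x is l_x / l_3.
  x=3: (0.362/0.362) × 4.9 = 4.9000
  x=4: (0.281/0.362) × 1.1 = 0.8539
  x=5: (0.172/0.362) × 5.8 = 2.7558
Sum = 4.9000 + 0.8539 + 2.7558 = 8.5097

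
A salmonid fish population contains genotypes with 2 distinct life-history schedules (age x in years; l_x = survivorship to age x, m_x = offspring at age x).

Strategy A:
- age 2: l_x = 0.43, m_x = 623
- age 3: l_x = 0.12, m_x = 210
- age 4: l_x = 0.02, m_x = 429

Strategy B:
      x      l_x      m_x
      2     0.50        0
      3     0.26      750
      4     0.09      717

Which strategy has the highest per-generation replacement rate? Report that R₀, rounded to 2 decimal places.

301.67

Strategy A: R₀ = 0.43×623 + 0.12×210 + 0.02×429 = 301.6700
Strategy B: R₀ = 0.50×0 + 0.26×750 + 0.09×717 = 259.5300
Highest R₀: strategy A with 301.6700.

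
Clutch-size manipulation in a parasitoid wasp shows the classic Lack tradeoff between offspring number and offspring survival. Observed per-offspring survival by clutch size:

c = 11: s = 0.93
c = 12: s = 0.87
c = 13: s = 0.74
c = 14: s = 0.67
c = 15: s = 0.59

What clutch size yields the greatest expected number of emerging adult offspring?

Expected emerging adult offspring = c × s(c):
  c=11: 11 × 0.93 = 10.230
  c=12: 12 × 0.87 = 10.440
  c=13: 13 × 0.74 = 9.620
  c=14: 14 × 0.67 = 9.380
  c=15: 15 × 0.59 = 8.850
Maximum at c = 12 (10.440 emerging adult offspring).

12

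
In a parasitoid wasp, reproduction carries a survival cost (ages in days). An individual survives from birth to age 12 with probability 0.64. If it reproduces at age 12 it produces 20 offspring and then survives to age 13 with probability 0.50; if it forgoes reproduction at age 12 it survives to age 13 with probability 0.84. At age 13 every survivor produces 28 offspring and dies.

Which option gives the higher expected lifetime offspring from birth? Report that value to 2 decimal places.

21.76

breed at age 12: R₀ = 0.64 × (20 + 0.50 × 28) = 0.64 × 34.0000 = 21.7600
delay to age 13: R₀ = 0.64 × (0.84 × 28) = 0.64 × 23.5200 = 15.0528
Higher: breed at age 12 (21.7600).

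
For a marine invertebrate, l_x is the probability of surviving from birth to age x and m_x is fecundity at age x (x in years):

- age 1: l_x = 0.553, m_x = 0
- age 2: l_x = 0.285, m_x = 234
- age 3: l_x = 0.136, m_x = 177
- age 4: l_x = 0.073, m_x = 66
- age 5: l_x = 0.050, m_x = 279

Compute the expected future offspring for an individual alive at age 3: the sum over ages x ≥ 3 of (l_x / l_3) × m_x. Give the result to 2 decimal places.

l_3 = 0.136. Conditional survival from age 3 to x is l_x / l_3.
  x=3: (0.136/0.136) × 177 = 177.0000
  x=4: (0.073/0.136) × 66 = 35.4265
  x=5: (0.050/0.136) × 279 = 102.5735
Sum = 177.0000 + 35.4265 + 102.5735 = 315.0000

315.00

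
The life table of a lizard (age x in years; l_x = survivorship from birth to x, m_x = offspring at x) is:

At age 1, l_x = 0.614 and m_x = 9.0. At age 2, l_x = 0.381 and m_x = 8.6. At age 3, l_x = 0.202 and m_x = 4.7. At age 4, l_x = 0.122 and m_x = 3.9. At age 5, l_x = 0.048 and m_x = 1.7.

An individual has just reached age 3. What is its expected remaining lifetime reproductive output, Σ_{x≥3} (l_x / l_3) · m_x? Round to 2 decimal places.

l_3 = 0.202. Conditional survival from age 3 to x is l_x / l_3.
  x=3: (0.202/0.202) × 4.7 = 4.7000
  x=4: (0.122/0.202) × 3.9 = 2.3554
  x=5: (0.048/0.202) × 1.7 = 0.4040
Sum = 4.7000 + 2.3554 + 0.4040 = 7.4594

7.46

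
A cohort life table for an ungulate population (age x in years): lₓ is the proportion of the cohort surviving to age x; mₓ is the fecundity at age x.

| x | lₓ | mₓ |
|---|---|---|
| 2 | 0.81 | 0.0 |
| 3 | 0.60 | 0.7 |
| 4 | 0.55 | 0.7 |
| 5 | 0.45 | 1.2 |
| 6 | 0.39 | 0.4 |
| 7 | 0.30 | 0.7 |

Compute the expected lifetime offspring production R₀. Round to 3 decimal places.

1.711

R₀ = Σ lₓ mₓ:
  age 2: 0.81 × 0.0 = 0.0000
  age 3: 0.60 × 0.7 = 0.4200
  age 4: 0.55 × 0.7 = 0.3850
  age 5: 0.45 × 1.2 = 0.5400
  age 6: 0.39 × 0.4 = 0.1560
  age 7: 0.30 × 0.7 = 0.2100
R₀ = 0.0000 + 0.4200 + 0.3850 + 0.5400 + 0.1560 + 0.2100 = 1.7110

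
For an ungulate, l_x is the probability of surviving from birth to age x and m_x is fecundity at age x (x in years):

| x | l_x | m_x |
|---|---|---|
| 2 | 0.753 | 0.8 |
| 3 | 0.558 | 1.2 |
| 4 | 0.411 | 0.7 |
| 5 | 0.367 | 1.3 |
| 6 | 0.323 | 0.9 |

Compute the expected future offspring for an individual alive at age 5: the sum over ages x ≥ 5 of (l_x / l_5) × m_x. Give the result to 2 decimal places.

l_5 = 0.367. Conditional survival from age 5 to x is l_x / l_5.
  x=5: (0.367/0.367) × 1.3 = 1.3000
  x=6: (0.323/0.367) × 0.9 = 0.7921
Sum = 1.3000 + 0.7921 = 2.0921

2.09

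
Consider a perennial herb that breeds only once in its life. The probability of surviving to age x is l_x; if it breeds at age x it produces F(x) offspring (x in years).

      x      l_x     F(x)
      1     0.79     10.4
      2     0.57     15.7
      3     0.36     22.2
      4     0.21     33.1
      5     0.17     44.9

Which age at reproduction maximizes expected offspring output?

2

Expected offspring if breeding at age x = l_x × F(x):
  age 1: 0.79 × 10.4 = 8.216
  age 2: 0.57 × 15.7 = 8.949
  age 3: 0.36 × 22.2 = 7.992
  age 4: 0.21 × 33.1 = 6.951
  age 5: 0.17 × 44.9 = 7.633
Maximum at age 2 (8.949).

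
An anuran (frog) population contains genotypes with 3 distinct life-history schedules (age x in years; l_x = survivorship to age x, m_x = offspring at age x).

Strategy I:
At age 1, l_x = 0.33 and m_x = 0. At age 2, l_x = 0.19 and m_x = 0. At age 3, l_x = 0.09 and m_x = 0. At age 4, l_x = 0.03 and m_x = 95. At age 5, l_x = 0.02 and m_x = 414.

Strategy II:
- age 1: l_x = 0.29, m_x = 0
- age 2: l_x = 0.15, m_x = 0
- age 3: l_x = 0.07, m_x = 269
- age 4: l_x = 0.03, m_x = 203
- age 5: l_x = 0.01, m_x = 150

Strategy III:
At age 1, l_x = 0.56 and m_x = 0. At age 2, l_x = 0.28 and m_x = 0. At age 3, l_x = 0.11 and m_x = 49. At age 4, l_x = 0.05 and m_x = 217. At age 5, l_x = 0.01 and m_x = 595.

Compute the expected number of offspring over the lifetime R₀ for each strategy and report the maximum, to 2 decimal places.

Strategy I: R₀ = 0.33×0 + 0.19×0 + 0.09×0 + 0.03×95 + 0.02×414 = 11.1300
Strategy II: R₀ = 0.29×0 + 0.15×0 + 0.07×269 + 0.03×203 + 0.01×150 = 26.4200
Strategy III: R₀ = 0.56×0 + 0.28×0 + 0.11×49 + 0.05×217 + 0.01×595 = 22.1900
Highest R₀: strategy II with 26.4200.

26.42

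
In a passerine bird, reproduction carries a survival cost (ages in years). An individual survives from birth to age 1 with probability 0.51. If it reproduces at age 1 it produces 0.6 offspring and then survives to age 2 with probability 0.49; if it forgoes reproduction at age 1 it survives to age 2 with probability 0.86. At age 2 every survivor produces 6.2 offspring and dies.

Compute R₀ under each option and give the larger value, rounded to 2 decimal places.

2.72

breed at age 1: R₀ = 0.51 × (0.6 + 0.49 × 6.2) = 0.51 × 3.6380 = 1.8554
delay to age 2: R₀ = 0.51 × (0.86 × 6.2) = 0.51 × 5.3320 = 2.7193
Higher: delay to age 2 (2.7193).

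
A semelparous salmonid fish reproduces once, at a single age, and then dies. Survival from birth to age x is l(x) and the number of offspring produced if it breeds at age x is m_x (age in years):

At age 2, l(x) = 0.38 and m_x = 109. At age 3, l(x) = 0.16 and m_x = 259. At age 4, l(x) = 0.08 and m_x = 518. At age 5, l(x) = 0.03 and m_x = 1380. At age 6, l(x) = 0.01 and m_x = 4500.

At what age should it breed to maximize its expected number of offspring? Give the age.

6

Expected offspring if breeding at age x = l(x) × m_x:
  age 2: 0.38 × 109 = 41.420
  age 3: 0.16 × 259 = 41.440
  age 4: 0.08 × 518 = 41.440
  age 5: 0.03 × 1380 = 41.400
  age 6: 0.01 × 4500 = 45.000
Maximum at age 6 (45.000).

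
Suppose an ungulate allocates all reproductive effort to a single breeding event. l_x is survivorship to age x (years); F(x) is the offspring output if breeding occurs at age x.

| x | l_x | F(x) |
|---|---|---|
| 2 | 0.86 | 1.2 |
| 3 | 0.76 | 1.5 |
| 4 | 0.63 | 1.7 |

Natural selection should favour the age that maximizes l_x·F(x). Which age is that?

3

Expected offspring if breeding at age x = l_x × F(x):
  age 2: 0.86 × 1.2 = 1.032
  age 3: 0.76 × 1.5 = 1.140
  age 4: 0.63 × 1.7 = 1.071
Maximum at age 3 (1.140).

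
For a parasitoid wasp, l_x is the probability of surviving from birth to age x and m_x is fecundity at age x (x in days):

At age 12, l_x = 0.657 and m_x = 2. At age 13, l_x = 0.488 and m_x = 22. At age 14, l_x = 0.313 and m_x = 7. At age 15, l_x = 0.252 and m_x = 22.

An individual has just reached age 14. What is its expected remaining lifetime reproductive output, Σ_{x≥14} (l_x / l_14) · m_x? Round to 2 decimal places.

l_14 = 0.313. Conditional survival from age 14 to x is l_x / l_14.
  x=14: (0.313/0.313) × 7 = 7.0000
  x=15: (0.252/0.313) × 22 = 17.7125
Sum = 7.0000 + 17.7125 = 24.7125

24.71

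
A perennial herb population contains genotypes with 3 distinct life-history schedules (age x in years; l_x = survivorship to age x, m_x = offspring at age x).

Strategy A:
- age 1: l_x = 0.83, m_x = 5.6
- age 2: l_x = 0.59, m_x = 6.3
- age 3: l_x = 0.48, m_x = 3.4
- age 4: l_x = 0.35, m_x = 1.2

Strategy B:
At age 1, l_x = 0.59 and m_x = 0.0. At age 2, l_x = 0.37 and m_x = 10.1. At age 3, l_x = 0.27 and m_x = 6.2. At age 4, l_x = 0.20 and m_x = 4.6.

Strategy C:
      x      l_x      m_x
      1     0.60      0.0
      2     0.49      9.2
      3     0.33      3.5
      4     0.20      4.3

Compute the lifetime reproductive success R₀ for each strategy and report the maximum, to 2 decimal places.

10.42

Strategy A: R₀ = 0.83×5.6 + 0.59×6.3 + 0.48×3.4 + 0.35×1.2 = 10.4170
Strategy B: R₀ = 0.59×0.0 + 0.37×10.1 + 0.27×6.2 + 0.20×4.6 = 6.3310
Strategy C: R₀ = 0.60×0.0 + 0.49×9.2 + 0.33×3.5 + 0.20×4.3 = 6.5230
Highest R₀: strategy A with 10.4170.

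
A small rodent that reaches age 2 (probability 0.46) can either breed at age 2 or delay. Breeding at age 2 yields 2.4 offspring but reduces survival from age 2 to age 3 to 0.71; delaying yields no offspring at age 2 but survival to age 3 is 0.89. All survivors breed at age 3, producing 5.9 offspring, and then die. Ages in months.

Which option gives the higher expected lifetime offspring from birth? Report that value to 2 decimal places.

3.03

breed at age 2: R₀ = 0.46 × (2.4 + 0.71 × 5.9) = 0.46 × 6.5890 = 3.0309
delay to age 3: R₀ = 0.46 × (0.89 × 5.9) = 0.46 × 5.2510 = 2.4155
Higher: breed at age 2 (3.0309).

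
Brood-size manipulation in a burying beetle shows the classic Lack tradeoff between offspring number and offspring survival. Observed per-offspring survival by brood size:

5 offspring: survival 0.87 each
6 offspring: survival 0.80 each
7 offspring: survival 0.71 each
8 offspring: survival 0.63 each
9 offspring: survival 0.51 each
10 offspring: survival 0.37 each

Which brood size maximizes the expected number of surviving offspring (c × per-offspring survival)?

Expected surviving offspring = c × s(c):
  c=5: 5 × 0.87 = 4.350
  c=6: 6 × 0.80 = 4.800
  c=7: 7 × 0.71 = 4.970
  c=8: 8 × 0.63 = 5.040
  c=9: 9 × 0.51 = 4.590
  c=10: 10 × 0.37 = 3.700
Maximum at c = 8 (5.040 surviving offspring).

8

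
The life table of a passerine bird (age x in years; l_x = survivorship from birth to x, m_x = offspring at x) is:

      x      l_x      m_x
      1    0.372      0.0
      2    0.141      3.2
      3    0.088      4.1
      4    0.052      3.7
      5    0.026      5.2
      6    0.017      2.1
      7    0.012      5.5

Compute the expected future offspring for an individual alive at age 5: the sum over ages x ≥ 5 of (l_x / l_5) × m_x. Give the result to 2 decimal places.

9.11

l_5 = 0.026. Conditional survival from age 5 to x is l_x / l_5.
  x=5: (0.026/0.026) × 5.2 = 5.2000
  x=6: (0.017/0.026) × 2.1 = 1.3731
  x=7: (0.012/0.026) × 5.5 = 2.5385
Sum = 5.2000 + 1.3731 + 2.5385 = 9.1115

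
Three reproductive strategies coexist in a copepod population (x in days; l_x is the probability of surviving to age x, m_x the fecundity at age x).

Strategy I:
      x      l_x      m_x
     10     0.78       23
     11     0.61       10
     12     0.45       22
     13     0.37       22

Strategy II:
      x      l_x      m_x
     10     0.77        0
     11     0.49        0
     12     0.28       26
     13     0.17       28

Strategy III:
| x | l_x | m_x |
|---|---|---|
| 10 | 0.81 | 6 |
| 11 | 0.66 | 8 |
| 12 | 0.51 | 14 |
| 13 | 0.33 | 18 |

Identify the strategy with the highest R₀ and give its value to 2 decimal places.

Strategy I: R₀ = 0.78×23 + 0.61×10 + 0.45×22 + 0.37×22 = 42.0800
Strategy II: R₀ = 0.77×0 + 0.49×0 + 0.28×26 + 0.17×28 = 12.0400
Strategy III: R₀ = 0.81×6 + 0.66×8 + 0.51×14 + 0.33×18 = 23.2200
Highest R₀: strategy I with 42.0800.

42.08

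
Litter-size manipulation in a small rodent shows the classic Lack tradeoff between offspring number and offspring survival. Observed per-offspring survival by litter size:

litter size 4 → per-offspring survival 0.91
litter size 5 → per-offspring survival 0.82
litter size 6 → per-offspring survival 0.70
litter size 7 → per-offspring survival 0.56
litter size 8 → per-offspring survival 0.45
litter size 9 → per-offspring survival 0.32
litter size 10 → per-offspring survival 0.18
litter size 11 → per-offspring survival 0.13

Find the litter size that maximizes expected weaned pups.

6

Expected weaned pups = c × s(c):
  c=4: 4 × 0.91 = 3.640
  c=5: 5 × 0.82 = 4.100
  c=6: 6 × 0.70 = 4.200
  c=7: 7 × 0.56 = 3.920
  c=8: 8 × 0.45 = 3.600
  c=9: 9 × 0.32 = 2.880
  c=10: 10 × 0.18 = 1.800
  c=11: 11 × 0.13 = 1.430
Maximum at c = 6 (4.200 weaned pups).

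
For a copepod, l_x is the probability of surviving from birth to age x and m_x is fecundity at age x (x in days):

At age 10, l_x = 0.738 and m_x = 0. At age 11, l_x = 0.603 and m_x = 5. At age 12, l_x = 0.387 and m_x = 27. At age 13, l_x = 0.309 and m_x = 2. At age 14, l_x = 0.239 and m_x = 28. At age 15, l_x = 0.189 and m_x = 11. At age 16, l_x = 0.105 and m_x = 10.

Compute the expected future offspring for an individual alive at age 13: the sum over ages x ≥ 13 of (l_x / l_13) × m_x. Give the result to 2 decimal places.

33.78

l_13 = 0.309. Conditional survival from age 13 to x is l_x / l_13.
  x=13: (0.309/0.309) × 2 = 2.0000
  x=14: (0.239/0.309) × 28 = 21.6570
  x=15: (0.189/0.309) × 11 = 6.7282
  x=16: (0.105/0.309) × 10 = 3.3981
Sum = 2.0000 + 21.6570 + 6.7282 + 3.3981 = 33.7832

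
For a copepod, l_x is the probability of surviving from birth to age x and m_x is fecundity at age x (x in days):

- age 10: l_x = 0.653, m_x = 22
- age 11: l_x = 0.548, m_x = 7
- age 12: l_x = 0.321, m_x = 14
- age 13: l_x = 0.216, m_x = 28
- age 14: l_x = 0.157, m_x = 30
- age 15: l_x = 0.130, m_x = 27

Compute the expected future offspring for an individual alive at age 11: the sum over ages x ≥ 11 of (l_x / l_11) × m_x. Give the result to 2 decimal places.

l_11 = 0.548. Conditional survival from age 11 to x is l_x / l_11.
  x=11: (0.548/0.548) × 7 = 7.0000
  x=12: (0.321/0.548) × 14 = 8.2007
  x=13: (0.216/0.548) × 28 = 11.0365
  x=14: (0.157/0.548) × 30 = 8.5949
  x=15: (0.130/0.548) × 27 = 6.4051
Sum = 7.0000 + 8.2007 + 11.0365 + 8.5949 + 6.4051 = 41.2372

41.24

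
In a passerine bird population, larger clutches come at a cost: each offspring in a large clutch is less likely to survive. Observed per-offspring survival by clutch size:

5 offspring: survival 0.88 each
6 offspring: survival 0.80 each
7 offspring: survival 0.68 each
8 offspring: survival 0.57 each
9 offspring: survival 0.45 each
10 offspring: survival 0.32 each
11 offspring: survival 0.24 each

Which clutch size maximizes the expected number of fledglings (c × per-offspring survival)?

Expected fledglings = c × s(c):
  c=5: 5 × 0.88 = 4.400
  c=6: 6 × 0.80 = 4.800
  c=7: 7 × 0.68 = 4.760
  c=8: 8 × 0.57 = 4.560
  c=9: 9 × 0.45 = 4.050
  c=10: 10 × 0.32 = 3.200
  c=11: 11 × 0.24 = 2.640
Maximum at c = 6 (4.800 fledglings).

6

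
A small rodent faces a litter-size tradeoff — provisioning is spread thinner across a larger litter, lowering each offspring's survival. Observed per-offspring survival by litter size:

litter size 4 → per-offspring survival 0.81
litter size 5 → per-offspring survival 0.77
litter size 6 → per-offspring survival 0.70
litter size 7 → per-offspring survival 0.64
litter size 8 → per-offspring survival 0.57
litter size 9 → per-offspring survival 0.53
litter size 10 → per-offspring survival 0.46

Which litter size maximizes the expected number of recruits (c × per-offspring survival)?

9

Expected recruits = c × s(c):
  c=4: 4 × 0.81 = 3.240
  c=5: 5 × 0.77 = 3.850
  c=6: 6 × 0.70 = 4.200
  c=7: 7 × 0.64 = 4.480
  c=8: 8 × 0.57 = 4.560
  c=9: 9 × 0.53 = 4.770
  c=10: 10 × 0.46 = 4.600
Maximum at c = 9 (4.770 recruits).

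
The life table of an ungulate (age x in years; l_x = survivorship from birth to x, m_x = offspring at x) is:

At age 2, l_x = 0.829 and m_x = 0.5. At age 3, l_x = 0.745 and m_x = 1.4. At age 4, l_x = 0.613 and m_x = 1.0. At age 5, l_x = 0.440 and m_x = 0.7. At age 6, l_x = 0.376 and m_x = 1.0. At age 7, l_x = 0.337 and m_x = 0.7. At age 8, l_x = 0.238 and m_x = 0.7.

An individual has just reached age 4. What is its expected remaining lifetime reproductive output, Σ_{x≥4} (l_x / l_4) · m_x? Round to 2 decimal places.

2.77

l_4 = 0.613. Conditional survival from age 4 to x is l_x / l_4.
  x=4: (0.613/0.613) × 1.0 = 1.0000
  x=5: (0.440/0.613) × 0.7 = 0.5024
  x=6: (0.376/0.613) × 1.0 = 0.6134
  x=7: (0.337/0.613) × 0.7 = 0.3848
  x=8: (0.238/0.613) × 0.7 = 0.2718
Sum = 1.0000 + 0.5024 + 0.6134 + 0.3848 + 0.2718 = 2.7724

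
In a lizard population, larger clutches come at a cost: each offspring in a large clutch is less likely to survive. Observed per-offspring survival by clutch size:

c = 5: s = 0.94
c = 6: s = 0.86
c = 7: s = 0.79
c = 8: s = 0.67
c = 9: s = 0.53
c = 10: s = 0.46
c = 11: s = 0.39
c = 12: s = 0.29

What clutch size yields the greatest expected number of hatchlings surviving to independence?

Expected hatchlings surviving to independence = c × s(c):
  c=5: 5 × 0.94 = 4.700
  c=6: 6 × 0.86 = 5.160
  c=7: 7 × 0.79 = 5.530
  c=8: 8 × 0.67 = 5.360
  c=9: 9 × 0.53 = 4.770
  c=10: 10 × 0.46 = 4.600
  c=11: 11 × 0.39 = 4.290
  c=12: 12 × 0.29 = 3.480
Maximum at c = 7 (5.530 hatchlings surviving to independence).

7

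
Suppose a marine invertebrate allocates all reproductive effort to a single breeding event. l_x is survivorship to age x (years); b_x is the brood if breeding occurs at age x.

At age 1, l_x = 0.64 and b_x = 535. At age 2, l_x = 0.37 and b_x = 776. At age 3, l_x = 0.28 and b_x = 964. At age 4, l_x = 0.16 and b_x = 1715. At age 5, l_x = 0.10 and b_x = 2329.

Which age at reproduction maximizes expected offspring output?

Expected offspring if breeding at age x = l_x × b_x:
  age 1: 0.64 × 535 = 342.400
  age 2: 0.37 × 776 = 287.120
  age 3: 0.28 × 964 = 269.920
  age 4: 0.16 × 1715 = 274.400
  age 5: 0.10 × 2329 = 232.900
Maximum at age 1 (342.400).

1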